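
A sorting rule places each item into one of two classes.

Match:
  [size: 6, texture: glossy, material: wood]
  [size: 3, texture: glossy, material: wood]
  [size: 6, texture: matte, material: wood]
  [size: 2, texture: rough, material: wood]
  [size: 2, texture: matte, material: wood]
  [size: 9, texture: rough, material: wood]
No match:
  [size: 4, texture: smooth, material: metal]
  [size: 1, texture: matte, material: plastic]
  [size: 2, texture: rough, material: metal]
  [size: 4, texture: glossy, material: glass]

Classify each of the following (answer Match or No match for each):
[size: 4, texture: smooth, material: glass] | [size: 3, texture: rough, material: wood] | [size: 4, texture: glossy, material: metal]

All 'Match' examples share one property — material is wood — and every 'No match' example lacks it.
[size: 4, texture: smooth, material: glass] → material is glass → No match.
[size: 3, texture: rough, material: wood] → material is wood → Match.
[size: 4, texture: glossy, material: metal] → material is metal → No match.

No match, Match, No match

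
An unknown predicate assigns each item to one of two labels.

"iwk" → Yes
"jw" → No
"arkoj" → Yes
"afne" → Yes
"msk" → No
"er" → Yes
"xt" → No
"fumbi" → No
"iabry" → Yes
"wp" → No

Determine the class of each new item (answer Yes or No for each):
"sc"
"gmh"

The pattern is that an item is 'Yes' exactly when: starts with a vowel.
"sc" — starts with 's', hence No.
"gmh" — starts with 'g', hence No.

No, No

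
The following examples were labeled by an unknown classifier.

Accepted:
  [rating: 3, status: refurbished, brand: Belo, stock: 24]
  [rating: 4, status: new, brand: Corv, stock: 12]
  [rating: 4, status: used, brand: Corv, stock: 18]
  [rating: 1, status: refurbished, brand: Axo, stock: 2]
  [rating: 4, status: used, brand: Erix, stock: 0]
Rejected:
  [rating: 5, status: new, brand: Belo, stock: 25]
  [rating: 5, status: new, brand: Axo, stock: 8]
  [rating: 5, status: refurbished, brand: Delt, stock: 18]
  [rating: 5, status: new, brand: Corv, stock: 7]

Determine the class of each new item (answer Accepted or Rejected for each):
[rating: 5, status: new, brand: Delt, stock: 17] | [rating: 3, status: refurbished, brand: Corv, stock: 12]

Rule: rating ≤ 4. This holds for each 'Accepted' example and fails for each 'Rejected' one.
[rating: 5, status: new, brand: Delt, stock: 17]: rating = 5 — doesn't qualify, so Rejected. [rating: 3, status: refurbished, brand: Corv, stock: 12]: rating = 3 — fits, so Accepted.

Rejected, Accepted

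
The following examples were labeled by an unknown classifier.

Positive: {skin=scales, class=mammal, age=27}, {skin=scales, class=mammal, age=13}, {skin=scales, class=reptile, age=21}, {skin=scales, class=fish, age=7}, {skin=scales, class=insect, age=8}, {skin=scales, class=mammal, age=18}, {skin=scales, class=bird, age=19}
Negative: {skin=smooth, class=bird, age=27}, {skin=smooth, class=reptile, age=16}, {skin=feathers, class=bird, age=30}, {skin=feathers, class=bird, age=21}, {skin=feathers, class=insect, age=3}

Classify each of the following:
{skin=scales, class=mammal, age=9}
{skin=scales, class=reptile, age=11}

The distinguishing property — skin is scales — holds for all the 'Positive' cases and none of the 'Negative' cases.
{skin=scales, class=mammal, age=9} → skin is scales → Positive.
{skin=scales, class=reptile, age=11} → skin is scales → Positive.

Positive, Positive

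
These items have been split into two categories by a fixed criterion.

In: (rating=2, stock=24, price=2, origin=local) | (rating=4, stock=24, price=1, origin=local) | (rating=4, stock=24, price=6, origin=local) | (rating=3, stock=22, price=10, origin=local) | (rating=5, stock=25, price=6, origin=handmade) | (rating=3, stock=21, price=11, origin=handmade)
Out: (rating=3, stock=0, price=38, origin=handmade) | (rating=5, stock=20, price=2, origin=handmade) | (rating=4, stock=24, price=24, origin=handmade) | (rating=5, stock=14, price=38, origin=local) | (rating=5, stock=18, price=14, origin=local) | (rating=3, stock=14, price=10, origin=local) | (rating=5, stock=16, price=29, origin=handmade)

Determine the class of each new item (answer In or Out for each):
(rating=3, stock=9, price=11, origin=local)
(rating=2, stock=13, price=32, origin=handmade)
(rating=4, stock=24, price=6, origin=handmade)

The pattern is that an item is 'In' exactly when: stock ≥ 21 AND price ≤ 11.
(rating=3, stock=9, price=11, origin=local): stock = 9, price = 11, doesn't match → Out.
(rating=2, stock=13, price=32, origin=handmade): stock = 13, price = 32, doesn't match → Out.
(rating=4, stock=24, price=6, origin=handmade): stock = 24, price = 6, checks out → In.

Out, Out, In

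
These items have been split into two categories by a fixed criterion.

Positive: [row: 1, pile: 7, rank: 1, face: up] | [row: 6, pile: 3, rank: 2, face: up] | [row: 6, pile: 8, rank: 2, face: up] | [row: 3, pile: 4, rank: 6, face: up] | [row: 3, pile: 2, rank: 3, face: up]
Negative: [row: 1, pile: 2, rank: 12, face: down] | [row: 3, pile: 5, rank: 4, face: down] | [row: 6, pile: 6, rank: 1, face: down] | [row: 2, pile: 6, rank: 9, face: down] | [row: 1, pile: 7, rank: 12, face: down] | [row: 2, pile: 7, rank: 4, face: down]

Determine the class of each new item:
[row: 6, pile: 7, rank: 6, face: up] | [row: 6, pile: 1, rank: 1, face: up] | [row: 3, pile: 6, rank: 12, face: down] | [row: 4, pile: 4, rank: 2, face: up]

One predicate separates the groups cleanly: face is up.
[row: 6, pile: 7, rank: 6, face: up]: Positive (face is up).
[row: 6, pile: 1, rank: 1, face: up]: Positive (face is up).
[row: 3, pile: 6, rank: 12, face: down]: Negative (face is down).
[row: 4, pile: 4, rank: 2, face: up]: Positive (face is up).

Positive, Positive, Negative, Positive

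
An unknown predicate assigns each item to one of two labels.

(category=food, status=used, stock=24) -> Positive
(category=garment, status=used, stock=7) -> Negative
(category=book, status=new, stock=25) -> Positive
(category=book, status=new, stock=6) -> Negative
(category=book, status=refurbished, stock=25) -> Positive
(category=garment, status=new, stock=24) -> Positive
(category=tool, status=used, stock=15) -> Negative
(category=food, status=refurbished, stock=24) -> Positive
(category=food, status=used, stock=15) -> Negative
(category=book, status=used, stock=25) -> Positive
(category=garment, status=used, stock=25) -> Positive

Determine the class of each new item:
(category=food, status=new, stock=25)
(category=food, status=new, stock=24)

Positive, Positive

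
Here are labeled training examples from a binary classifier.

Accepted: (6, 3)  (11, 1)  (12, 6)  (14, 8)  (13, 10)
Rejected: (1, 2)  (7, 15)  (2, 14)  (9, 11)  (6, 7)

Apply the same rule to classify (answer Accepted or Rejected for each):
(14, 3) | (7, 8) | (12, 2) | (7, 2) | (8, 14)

Accepted, Rejected, Accepted, Accepted, Rejected

The common property of the 'Accepted' items is: first > second. No 'Rejected' item has it.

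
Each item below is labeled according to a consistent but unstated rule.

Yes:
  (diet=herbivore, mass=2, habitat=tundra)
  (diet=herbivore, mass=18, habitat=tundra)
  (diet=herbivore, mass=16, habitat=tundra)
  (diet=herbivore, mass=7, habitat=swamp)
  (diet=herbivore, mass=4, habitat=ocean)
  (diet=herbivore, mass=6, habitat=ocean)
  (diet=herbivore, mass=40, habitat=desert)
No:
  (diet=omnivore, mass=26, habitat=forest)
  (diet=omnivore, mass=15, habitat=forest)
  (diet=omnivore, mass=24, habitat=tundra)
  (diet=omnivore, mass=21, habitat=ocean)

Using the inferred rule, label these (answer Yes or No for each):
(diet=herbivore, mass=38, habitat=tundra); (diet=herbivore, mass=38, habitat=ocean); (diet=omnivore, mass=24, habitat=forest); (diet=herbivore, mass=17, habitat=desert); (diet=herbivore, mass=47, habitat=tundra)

'Yes' ⟺ diet is herbivore.

Yes, Yes, No, Yes, Yes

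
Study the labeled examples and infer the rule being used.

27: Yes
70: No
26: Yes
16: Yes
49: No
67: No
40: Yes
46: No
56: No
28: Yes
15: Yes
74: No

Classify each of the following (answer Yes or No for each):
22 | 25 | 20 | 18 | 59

A rule that fits every label: at most 40 — true of each 'Yes' example, false of each 'No' one.

Yes, Yes, Yes, Yes, No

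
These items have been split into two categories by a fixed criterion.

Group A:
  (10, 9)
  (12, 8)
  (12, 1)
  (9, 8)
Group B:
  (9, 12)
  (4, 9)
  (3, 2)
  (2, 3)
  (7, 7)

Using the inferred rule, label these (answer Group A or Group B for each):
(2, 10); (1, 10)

'Group A' ⟺ first > second AND sum ≥ 13.
(2, 10): Group B (2 < 10, 2+10 = 12).
(1, 10): Group B (1 < 10, 1+10 = 11).

Group B, Group B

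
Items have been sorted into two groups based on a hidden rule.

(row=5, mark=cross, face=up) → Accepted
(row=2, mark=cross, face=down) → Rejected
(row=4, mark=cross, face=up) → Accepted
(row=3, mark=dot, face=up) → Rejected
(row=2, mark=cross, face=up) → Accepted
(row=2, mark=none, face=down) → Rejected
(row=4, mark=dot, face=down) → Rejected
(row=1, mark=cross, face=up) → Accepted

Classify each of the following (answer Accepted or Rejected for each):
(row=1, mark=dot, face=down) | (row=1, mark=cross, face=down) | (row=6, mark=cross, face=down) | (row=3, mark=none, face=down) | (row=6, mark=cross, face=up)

The classifier is using: face is up AND mark is cross.

Rejected, Rejected, Rejected, Rejected, Accepted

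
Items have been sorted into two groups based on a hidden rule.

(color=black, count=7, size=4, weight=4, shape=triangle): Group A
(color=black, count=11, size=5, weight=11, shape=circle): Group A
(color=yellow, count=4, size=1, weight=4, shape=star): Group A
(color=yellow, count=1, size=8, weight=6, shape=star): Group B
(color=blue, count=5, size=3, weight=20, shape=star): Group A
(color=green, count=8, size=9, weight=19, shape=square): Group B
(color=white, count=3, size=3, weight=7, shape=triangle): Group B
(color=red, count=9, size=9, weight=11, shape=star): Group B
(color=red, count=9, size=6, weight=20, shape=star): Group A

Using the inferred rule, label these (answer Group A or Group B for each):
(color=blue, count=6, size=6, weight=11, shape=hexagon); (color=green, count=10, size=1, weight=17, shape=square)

'Group A' ⟺ size ≤ 6 AND count ≥ 4.
Group A: (color=blue, count=6, size=6, weight=11, shape=hexagon), since size = 6, count = 6. Group A: (color=green, count=10, size=1, weight=17, shape=square), since size = 1, count = 10.

Group A, Group A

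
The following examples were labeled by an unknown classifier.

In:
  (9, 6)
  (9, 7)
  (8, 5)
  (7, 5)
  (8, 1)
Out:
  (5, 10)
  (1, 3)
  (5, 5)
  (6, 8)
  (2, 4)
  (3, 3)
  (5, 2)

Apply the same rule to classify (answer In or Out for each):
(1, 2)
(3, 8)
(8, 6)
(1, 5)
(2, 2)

The common property of the 'In' items is: first ≥ 7. No 'Out' item has it.
(1, 2): Out (first 1).
(3, 8): Out (first 3).
(8, 6): In (first 8).
(1, 5): Out (first 1).
(2, 2): Out (first 2).

Out, Out, In, Out, Out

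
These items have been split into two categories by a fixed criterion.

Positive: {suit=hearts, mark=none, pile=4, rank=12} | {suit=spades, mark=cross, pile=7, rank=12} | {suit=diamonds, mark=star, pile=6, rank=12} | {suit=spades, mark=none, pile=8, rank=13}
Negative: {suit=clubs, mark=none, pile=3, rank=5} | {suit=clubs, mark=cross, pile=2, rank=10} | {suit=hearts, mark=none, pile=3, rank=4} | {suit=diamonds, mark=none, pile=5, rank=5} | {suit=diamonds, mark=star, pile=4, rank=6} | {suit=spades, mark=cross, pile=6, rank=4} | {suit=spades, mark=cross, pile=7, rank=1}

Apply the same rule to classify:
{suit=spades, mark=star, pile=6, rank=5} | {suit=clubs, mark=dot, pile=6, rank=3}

Negative, Negative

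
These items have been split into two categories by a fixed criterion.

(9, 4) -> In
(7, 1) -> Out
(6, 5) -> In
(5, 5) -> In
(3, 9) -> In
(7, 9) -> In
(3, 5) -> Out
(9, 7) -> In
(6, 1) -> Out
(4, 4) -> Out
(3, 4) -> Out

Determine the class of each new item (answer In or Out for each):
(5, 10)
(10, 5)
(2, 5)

Every 'In' example satisfies: sum ≥ 10. None of the 'Out' examples do.

In, In, Out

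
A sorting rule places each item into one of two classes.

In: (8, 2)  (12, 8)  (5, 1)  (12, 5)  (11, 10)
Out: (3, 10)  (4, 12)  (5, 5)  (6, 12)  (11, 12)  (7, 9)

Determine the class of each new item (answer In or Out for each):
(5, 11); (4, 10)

Out, Out

Rule: first > second. This holds for each 'In' example and fails for each 'Out' one.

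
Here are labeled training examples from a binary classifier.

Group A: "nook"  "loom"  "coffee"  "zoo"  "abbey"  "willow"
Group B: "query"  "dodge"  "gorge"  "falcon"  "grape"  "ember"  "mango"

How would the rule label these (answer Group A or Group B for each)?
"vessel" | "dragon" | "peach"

Group A, Group B, Group B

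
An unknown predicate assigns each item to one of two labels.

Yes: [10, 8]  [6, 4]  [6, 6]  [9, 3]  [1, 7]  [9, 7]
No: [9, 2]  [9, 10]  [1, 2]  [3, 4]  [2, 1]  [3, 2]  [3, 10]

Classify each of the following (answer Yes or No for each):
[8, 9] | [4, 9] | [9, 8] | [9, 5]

No, No, No, Yes

Looking at the examples, the only property every 'Yes' case has and every 'No' case lacks is: sum is even.
[8, 9]: 8+9 = 17, doesn't match → No. [4, 9]: 4+9 = 13, doesn't match → No. [9, 8]: 9+8 = 17, doesn't match → No. [9, 5]: 9+5 = 14, has this property → Yes.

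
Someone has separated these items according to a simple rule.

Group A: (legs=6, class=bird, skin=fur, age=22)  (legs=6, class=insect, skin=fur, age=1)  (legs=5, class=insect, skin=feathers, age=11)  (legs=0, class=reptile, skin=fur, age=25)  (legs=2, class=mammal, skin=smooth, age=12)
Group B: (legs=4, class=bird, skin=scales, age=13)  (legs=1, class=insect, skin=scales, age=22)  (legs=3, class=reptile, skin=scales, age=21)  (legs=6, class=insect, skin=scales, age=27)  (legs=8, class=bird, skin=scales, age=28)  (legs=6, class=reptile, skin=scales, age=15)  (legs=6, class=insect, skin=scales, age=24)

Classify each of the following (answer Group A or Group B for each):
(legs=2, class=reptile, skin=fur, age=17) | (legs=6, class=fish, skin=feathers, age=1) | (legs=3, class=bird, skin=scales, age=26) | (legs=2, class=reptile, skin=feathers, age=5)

The common property of the 'Group A' items is: skin is not scales. No 'Group B' item has it.

Group A, Group A, Group B, Group A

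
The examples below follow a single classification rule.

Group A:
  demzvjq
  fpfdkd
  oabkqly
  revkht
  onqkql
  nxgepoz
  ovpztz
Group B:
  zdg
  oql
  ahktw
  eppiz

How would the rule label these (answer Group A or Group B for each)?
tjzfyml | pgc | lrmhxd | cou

Group A, Group B, Group A, Group B

The common property of the 'Group A' items is: length ≥ 6. No 'Group B' item has it.
Group A: tjzfyml, since length 7.
Group B: pgc, since length 3.
Group A: lrmhxd, since length 6.
Group B: cou, since length 3.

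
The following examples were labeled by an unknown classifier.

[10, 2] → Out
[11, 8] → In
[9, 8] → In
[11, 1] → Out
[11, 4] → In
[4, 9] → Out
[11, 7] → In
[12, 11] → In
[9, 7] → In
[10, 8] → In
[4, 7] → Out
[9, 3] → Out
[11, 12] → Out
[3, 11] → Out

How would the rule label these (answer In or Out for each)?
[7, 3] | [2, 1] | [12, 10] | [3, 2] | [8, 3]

Rule: first > second AND sum ≥ 13. This holds for each 'In' example and fails for each 'Out' one.
Out: [7, 3], since 7 > 3, 7+3 = 10.
Out: [2, 1], since 2 > 1, 2+1 = 3.
In: [12, 10], since 12 > 10, 12+10 = 22.
Out: [3, 2], since 3 > 2, 3+2 = 5.
Out: [8, 3], since 8 > 3, 8+3 = 11.

Out, Out, In, Out, Out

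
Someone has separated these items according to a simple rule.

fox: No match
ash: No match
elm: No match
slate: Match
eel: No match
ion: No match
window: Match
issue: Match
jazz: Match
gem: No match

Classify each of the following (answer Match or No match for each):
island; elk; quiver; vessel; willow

Match, No match, Match, Match, Match

'Match' ⟺ length ≥ 4.
island — length 6, hence Match. elk — length 3, hence No match. quiver — length 6, hence Match. vessel — length 6, hence Match. willow — length 6, hence Match.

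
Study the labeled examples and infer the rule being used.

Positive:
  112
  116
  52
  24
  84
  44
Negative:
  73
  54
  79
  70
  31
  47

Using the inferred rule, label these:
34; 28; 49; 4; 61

The rule appears to be: multiple of 4.
34: Negative (34 = 4·8 + 2). 28: Positive (28 = 4·7). 49: Negative (49 = 4·12 + 1). 4: Positive (4 = 4·1). 61: Negative (61 = 4·15 + 1).

Negative, Positive, Negative, Positive, Negative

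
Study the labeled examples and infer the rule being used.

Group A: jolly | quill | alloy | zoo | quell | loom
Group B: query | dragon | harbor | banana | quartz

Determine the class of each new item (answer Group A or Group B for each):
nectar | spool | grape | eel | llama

Rule: has a double letter. This holds for each 'Group A' example and fails for each 'Group B' one.
nectar: Group B (no doubled letter).
spool: Group A ('oo' doubled).
grape: Group B (no doubled letter).
eel: Group A ('ee' doubled).
llama: Group A ('ll' doubled).

Group B, Group A, Group B, Group A, Group A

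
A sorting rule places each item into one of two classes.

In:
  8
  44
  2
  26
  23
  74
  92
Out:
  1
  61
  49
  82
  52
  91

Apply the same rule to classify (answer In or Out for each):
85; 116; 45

Out, In, Out

The pattern is that an item is 'In' exactly when: ≡ 2 (mod 3).
85 → 85 mod 3 = 1 → Out.
116 → 116 mod 3 = 2 → In.
45 → 45 mod 3 = 0 → Out.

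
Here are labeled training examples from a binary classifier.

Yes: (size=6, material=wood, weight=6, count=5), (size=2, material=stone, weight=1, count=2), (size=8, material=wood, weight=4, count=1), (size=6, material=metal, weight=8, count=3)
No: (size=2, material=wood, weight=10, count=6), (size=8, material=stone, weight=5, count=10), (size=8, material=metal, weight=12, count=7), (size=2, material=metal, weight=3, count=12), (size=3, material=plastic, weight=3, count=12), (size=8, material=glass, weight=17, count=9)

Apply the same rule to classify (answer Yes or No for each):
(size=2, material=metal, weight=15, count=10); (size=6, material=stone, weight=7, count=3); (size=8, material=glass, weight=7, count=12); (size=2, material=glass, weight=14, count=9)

The pattern is that an item is 'Yes' exactly when: count ≤ 5.
(size=2, material=metal, weight=15, count=10) — count = 10, hence No. (size=6, material=stone, weight=7, count=3) — count = 3, hence Yes. (size=8, material=glass, weight=7, count=12) — count = 12, hence No. (size=2, material=glass, weight=14, count=9) — count = 9, hence No.

No, Yes, No, No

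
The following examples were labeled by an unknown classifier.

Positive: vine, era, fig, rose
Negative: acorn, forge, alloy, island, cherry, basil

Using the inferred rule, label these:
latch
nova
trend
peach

The distinguishing property — length ≤ 4 — holds for all the 'Positive' cases and none of the 'Negative' cases.
latch — length 5, hence Negative. nova — length 4, hence Positive. trend — length 5, hence Negative. peach — length 5, hence Negative.

Negative, Positive, Negative, Negative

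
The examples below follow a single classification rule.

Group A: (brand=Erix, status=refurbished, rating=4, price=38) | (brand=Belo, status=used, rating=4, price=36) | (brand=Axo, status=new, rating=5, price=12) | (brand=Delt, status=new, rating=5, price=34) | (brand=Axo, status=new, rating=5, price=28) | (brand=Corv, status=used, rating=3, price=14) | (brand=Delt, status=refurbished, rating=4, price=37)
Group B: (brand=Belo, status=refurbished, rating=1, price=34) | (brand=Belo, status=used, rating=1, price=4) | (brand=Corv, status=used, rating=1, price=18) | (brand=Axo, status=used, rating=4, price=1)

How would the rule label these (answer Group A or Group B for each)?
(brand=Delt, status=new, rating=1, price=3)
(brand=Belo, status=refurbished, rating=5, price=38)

Group B, Group A

The distinguishing property — price ≥ 4 AND rating ≥ 3 — holds for all the 'Group A' cases and none of the 'Group B' cases.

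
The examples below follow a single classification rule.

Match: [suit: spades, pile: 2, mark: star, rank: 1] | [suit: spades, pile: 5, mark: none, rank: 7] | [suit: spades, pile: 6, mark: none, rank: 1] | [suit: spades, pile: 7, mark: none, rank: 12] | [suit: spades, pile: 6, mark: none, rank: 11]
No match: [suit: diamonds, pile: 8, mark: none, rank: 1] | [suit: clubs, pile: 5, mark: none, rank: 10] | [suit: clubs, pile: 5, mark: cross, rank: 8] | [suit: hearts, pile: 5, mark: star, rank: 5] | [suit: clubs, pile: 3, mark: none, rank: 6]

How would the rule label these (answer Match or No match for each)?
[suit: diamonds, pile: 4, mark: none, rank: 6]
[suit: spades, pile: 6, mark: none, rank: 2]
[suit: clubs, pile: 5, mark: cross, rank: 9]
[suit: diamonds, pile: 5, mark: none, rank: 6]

A rule that fits every label: suit is spades — true of each 'Match' example, false of each 'No match' one.

No match, Match, No match, No match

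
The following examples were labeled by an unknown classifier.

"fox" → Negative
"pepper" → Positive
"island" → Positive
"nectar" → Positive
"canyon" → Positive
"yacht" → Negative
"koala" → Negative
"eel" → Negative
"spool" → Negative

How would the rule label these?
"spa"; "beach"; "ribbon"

The classifier is using: even length.
"spa" → length 3 → Negative. "beach" → length 5 → Negative. "ribbon" → length 6 → Positive.

Negative, Negative, Positive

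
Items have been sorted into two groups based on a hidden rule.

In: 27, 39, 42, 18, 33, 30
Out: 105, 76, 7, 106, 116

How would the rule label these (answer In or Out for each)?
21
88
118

In, Out, Out

'In' ⟺ multiple of 3 AND at most 42.
21: 21 = 3·7, 21 ≤ 42 — meets the rule, so In.
88: 88 = 3·29 + 1, 88 > 42 — lacks this property, so Out.
118: 118 = 3·39 + 1, 118 > 42 — lacks this property, so Out.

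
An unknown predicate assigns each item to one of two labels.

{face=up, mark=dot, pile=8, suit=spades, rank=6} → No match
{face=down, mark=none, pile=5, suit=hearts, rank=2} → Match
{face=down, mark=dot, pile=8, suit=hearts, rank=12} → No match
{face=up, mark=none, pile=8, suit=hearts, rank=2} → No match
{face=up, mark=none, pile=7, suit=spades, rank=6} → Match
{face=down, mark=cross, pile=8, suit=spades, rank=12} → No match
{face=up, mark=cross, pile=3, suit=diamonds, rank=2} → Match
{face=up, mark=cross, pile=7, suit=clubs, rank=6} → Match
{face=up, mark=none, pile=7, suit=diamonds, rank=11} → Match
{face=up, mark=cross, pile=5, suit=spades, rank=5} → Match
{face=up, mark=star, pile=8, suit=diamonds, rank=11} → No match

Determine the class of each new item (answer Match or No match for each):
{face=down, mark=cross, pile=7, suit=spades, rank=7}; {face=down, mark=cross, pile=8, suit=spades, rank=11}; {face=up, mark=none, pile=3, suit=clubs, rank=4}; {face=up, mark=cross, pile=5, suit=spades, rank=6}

Match, No match, Match, Match

The rule appears to be: pile ≤ 7.
Match: {face=down, mark=cross, pile=7, suit=spades, rank=7}, since pile = 7. No match: {face=down, mark=cross, pile=8, suit=spades, rank=11}, since pile = 8. Match: {face=up, mark=none, pile=3, suit=clubs, rank=4}, since pile = 3. Match: {face=up, mark=cross, pile=5, suit=spades, rank=6}, since pile = 5.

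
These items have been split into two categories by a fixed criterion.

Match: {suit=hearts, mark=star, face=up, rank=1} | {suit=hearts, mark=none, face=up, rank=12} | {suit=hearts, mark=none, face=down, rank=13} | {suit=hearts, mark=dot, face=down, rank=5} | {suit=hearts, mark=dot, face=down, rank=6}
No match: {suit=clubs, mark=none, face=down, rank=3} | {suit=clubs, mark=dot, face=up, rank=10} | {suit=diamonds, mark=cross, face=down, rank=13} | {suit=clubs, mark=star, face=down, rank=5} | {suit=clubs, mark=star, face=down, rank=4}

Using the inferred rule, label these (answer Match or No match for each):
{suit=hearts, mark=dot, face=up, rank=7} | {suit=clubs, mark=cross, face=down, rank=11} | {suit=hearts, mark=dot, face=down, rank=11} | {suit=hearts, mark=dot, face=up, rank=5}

Checking candidate rules against both groups, what survives is: suit is hearts.
Match: {suit=hearts, mark=dot, face=up, rank=7}, since suit is hearts.
No match: {suit=clubs, mark=cross, face=down, rank=11}, since suit is clubs.
Match: {suit=hearts, mark=dot, face=down, rank=11}, since suit is hearts.
Match: {suit=hearts, mark=dot, face=up, rank=5}, since suit is hearts.

Match, No match, Match, Match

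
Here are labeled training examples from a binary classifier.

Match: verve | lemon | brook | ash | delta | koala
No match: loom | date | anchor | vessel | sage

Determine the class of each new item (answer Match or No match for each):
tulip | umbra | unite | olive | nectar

'Match' ⟺ odd length.

Match, Match, Match, Match, No match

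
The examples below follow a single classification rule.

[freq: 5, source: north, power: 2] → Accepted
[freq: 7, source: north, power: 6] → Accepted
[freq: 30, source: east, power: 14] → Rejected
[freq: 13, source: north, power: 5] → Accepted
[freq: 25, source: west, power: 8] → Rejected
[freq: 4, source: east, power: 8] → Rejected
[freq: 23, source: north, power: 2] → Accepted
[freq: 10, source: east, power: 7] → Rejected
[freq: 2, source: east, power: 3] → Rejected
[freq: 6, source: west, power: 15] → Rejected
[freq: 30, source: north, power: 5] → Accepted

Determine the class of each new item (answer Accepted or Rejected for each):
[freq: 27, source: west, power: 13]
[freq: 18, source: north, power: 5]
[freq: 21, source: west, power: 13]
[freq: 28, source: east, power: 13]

Rejected, Accepted, Rejected, Rejected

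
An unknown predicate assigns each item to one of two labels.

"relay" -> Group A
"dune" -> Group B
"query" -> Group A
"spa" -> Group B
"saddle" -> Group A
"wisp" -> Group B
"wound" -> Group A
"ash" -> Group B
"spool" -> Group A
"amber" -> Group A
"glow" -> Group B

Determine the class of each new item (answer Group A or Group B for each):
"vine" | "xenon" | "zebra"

The classifier is using: length ≥ 5.
"vine": Group B (length 4).
"xenon": Group A (length 5).
"zebra": Group A (length 5).

Group B, Group A, Group A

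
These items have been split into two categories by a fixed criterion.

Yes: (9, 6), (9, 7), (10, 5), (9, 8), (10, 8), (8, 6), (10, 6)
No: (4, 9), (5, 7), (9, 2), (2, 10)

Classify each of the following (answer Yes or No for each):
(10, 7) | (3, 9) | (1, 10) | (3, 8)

Yes, No, No, No

All 'Yes' examples share one property — sum ≥ 14 — and every 'No' example lacks it.
(10, 7): 10+7 = 17, satisfies this → Yes.
(3, 9): 3+9 = 12, does not pass → No.
(1, 10): 1+10 = 11, does not pass → No.
(3, 8): 3+8 = 11, does not pass → No.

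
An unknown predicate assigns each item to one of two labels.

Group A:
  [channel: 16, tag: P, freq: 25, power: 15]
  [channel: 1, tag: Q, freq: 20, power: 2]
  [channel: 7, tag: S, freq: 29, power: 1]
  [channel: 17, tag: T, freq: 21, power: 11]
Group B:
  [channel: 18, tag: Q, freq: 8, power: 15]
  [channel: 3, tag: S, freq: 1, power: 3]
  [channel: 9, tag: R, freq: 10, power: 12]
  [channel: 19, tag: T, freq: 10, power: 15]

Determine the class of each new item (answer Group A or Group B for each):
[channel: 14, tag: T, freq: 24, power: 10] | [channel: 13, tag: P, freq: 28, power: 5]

The rule appears to be: freq ≥ 20.

Group A, Group A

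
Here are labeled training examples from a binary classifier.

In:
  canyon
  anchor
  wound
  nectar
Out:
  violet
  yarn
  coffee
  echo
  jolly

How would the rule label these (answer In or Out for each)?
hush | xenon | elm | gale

Out, In, Out, Out

The simplest hypothesis consistent with all the labels is: length ≥ 5 AND contains 'n'.
hush — length 4, no 'n', hence Out. xenon — length 5, has 'n', hence In. elm — length 3, no 'n', hence Out. gale — length 4, no 'n', hence Out.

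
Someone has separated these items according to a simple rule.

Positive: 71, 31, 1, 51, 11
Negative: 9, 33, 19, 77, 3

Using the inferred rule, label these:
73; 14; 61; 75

Negative, Negative, Positive, Negative

Rule: ends in digit 1. This holds for each 'Positive' example and fails for each 'Negative' one.
73 → last digit 3 → Negative. 14 → last digit 4 → Negative. 61 → last digit 1 → Positive. 75 → last digit 5 → Negative.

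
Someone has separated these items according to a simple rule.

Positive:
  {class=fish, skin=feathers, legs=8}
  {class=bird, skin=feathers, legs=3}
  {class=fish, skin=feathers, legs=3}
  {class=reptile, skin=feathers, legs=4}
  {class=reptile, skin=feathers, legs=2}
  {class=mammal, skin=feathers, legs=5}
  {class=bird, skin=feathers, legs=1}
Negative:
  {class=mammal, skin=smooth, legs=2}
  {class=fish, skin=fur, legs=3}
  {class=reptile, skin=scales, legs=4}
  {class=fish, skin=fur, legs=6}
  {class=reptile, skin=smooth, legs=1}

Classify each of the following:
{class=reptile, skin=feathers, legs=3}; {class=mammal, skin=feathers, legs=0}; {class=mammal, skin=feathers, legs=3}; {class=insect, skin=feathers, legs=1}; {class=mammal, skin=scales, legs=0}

Positive, Positive, Positive, Positive, Negative

A rule that fits every label: skin is feathers — true of each 'Positive' example, false of each 'Negative' one.
{class=reptile, skin=feathers, legs=3}: Positive (skin is feathers). {class=mammal, skin=feathers, legs=0}: Positive (skin is feathers). {class=mammal, skin=feathers, legs=3}: Positive (skin is feathers). {class=insect, skin=feathers, legs=1}: Positive (skin is feathers). {class=mammal, skin=scales, legs=0}: Negative (skin is scales).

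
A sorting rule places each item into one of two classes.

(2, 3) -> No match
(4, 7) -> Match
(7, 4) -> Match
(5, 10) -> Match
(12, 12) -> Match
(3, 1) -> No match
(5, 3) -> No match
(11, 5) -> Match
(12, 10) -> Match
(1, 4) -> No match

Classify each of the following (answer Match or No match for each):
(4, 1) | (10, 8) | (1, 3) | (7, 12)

No match, Match, No match, Match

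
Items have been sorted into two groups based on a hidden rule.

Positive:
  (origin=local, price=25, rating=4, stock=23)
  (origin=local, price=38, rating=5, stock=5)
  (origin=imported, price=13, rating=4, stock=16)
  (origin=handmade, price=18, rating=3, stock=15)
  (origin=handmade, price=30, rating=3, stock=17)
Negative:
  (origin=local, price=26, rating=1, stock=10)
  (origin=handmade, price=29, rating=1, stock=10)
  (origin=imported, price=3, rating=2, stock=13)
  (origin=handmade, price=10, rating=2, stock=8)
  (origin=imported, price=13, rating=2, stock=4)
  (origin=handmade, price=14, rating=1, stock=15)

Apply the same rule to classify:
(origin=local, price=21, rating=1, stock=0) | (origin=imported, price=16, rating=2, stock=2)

Negative, Negative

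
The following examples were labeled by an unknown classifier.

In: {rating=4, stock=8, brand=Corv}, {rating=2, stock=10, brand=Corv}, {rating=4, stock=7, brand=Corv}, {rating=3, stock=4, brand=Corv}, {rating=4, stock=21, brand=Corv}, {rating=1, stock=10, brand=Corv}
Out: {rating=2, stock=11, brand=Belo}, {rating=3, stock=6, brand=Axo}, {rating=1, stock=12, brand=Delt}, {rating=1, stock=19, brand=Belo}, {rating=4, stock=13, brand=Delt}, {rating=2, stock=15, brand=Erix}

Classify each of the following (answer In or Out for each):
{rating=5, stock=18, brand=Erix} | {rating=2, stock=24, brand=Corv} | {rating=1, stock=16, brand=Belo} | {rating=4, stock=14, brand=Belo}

The distinguishing property — brand is Corv — holds for all the 'In' cases and none of the 'Out' cases.
Out: {rating=5, stock=18, brand=Erix}, since brand is Erix.
In: {rating=2, stock=24, brand=Corv}, since brand is Corv.
Out: {rating=1, stock=16, brand=Belo}, since brand is Belo.
Out: {rating=4, stock=14, brand=Belo}, since brand is Belo.

Out, In, Out, Out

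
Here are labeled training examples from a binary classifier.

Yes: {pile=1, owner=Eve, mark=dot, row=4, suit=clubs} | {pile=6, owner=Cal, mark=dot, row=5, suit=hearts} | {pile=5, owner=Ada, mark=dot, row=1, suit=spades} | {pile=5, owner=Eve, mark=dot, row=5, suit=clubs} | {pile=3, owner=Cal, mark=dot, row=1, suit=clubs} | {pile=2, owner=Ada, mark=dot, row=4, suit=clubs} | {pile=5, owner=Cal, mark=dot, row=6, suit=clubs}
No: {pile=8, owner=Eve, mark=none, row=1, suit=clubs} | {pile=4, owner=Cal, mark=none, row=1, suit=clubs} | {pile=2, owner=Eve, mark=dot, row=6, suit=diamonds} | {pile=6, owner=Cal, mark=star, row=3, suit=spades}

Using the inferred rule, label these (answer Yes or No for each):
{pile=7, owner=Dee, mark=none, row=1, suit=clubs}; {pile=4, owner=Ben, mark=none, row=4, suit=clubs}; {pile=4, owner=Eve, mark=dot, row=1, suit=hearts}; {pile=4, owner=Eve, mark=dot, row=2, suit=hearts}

The common property of the 'Yes' items is: suit is not diamonds AND mark is dot. No 'No' item has it.
{pile=7, owner=Dee, mark=none, row=1, suit=clubs}: No (suit is clubs, mark is none).
{pile=4, owner=Ben, mark=none, row=4, suit=clubs}: No (suit is clubs, mark is none).
{pile=4, owner=Eve, mark=dot, row=1, suit=hearts}: Yes (suit is hearts, mark is dot).
{pile=4, owner=Eve, mark=dot, row=2, suit=hearts}: Yes (suit is hearts, mark is dot).

No, No, Yes, Yes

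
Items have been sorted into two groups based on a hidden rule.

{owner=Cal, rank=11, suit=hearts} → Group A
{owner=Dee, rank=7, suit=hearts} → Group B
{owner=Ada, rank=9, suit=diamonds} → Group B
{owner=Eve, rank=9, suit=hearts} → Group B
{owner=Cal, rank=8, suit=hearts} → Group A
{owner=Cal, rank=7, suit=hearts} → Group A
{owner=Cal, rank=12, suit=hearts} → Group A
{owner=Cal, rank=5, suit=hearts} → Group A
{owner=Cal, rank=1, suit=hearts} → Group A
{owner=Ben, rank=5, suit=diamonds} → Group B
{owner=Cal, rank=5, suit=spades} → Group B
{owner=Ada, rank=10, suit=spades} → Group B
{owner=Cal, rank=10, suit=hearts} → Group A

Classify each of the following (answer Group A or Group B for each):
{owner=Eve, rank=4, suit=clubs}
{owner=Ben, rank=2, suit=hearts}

Group B, Group B

The rule appears to be: suit is hearts AND owner is Cal.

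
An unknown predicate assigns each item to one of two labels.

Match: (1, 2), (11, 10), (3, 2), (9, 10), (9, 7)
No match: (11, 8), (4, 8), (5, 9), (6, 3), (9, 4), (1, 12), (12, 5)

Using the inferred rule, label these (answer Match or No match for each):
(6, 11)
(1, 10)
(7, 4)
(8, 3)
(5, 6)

The rule appears to be: |first − second| ≤ 2.
(6, 11) → |6−11| = 5 → No match.
(1, 10) → |1−10| = 9 → No match.
(7, 4) → |7−4| = 3 → No match.
(8, 3) → |8−3| = 5 → No match.
(5, 6) → |5−6| = 1 → Match.

No match, No match, No match, No match, Match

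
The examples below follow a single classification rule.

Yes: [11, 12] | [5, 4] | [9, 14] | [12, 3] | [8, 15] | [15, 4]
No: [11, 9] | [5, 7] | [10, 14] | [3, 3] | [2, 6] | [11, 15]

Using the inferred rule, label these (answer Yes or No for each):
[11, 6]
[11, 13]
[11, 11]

Yes, No, No

The simplest hypothesis consistent with all the labels is: sum is odd.
Yes: [11, 6], since 11+6 = 17. No: [11, 13], since 11+13 = 24. No: [11, 11], since 11+11 = 22.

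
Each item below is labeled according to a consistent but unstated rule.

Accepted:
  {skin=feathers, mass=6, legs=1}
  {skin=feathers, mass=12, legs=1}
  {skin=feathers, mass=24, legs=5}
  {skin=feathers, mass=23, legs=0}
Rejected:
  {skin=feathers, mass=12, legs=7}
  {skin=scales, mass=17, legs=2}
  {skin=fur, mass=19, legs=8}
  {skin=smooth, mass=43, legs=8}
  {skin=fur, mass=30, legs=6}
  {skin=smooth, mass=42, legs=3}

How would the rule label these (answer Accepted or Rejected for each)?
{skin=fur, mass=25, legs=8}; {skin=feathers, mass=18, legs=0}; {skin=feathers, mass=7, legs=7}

The rule appears to be: skin is feathers AND legs ≤ 5.
{skin=fur, mass=25, legs=8}: skin is fur, legs = 8 — doesn't qualify, so Rejected.
{skin=feathers, mass=18, legs=0}: skin is feathers, legs = 0 — qualifies, so Accepted.
{skin=feathers, mass=7, legs=7}: skin is feathers, legs = 7 — doesn't qualify, so Rejected.

Rejected, Accepted, Rejected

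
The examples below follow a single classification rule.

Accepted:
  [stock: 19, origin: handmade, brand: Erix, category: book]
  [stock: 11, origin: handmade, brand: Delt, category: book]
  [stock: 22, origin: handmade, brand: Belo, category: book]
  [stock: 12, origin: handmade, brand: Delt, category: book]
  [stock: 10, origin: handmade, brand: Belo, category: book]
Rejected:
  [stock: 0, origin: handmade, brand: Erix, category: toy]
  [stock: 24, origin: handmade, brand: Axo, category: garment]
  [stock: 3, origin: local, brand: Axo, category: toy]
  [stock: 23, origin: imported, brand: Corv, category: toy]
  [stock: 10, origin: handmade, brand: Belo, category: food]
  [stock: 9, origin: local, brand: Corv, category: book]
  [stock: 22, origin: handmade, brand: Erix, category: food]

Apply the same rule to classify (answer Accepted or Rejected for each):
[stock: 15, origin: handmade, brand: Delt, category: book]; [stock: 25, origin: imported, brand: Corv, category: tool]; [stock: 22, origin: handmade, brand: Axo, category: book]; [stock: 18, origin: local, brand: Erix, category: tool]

The distinguishing property — origin is handmade AND category is book — holds for all the 'Accepted' cases and none of the 'Rejected' cases.
[stock: 15, origin: handmade, brand: Delt, category: book]: origin is handmade, category is book, fits → Accepted.
[stock: 25, origin: imported, brand: Corv, category: tool]: origin is imported, category is tool, does not fit → Rejected.
[stock: 22, origin: handmade, brand: Axo, category: book]: origin is handmade, category is book, fits → Accepted.
[stock: 18, origin: local, brand: Erix, category: tool]: origin is local, category is tool, does not fit → Rejected.

Accepted, Rejected, Accepted, Rejected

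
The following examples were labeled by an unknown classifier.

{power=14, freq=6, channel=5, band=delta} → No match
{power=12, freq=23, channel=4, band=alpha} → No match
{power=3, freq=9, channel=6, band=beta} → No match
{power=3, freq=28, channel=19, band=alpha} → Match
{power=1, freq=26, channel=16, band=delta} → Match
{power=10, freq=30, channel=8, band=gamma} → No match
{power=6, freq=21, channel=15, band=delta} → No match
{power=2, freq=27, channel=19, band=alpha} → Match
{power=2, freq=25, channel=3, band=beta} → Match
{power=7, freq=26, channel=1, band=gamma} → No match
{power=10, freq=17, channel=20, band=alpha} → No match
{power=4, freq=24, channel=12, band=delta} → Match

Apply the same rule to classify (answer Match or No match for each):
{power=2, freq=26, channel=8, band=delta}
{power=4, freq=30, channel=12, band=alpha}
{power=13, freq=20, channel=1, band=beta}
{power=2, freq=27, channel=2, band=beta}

All 'Match' examples share one property — freq ≥ 17 AND power ≤ 4 — and every 'No match' example lacks it.
{power=2, freq=26, channel=8, band=delta}: Match (freq = 26, power = 2).
{power=4, freq=30, channel=12, band=alpha}: Match (freq = 30, power = 4).
{power=13, freq=20, channel=1, band=beta}: No match (freq = 20, power = 13).
{power=2, freq=27, channel=2, band=beta}: Match (freq = 27, power = 2).

Match, Match, No match, Match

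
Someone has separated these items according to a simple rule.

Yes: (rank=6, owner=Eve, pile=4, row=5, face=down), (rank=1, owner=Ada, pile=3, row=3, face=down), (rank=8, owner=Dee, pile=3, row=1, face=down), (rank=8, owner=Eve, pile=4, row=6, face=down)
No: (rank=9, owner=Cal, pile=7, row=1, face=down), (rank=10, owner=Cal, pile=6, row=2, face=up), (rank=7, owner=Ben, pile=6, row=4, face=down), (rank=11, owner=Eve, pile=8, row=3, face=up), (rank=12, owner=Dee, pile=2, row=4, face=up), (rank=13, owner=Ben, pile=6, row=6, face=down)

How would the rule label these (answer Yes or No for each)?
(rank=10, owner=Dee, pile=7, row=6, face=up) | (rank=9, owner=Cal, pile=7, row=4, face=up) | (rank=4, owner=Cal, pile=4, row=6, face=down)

The simplest hypothesis consistent with all the labels is: face is down AND pile ≤ 4.

No, No, Yes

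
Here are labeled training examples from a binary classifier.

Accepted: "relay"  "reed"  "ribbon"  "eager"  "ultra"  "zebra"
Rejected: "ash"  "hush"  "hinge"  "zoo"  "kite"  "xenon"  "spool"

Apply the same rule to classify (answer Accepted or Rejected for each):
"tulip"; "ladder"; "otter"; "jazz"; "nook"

The classifier is using: contains 'r'.

Rejected, Accepted, Accepted, Rejected, Rejected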